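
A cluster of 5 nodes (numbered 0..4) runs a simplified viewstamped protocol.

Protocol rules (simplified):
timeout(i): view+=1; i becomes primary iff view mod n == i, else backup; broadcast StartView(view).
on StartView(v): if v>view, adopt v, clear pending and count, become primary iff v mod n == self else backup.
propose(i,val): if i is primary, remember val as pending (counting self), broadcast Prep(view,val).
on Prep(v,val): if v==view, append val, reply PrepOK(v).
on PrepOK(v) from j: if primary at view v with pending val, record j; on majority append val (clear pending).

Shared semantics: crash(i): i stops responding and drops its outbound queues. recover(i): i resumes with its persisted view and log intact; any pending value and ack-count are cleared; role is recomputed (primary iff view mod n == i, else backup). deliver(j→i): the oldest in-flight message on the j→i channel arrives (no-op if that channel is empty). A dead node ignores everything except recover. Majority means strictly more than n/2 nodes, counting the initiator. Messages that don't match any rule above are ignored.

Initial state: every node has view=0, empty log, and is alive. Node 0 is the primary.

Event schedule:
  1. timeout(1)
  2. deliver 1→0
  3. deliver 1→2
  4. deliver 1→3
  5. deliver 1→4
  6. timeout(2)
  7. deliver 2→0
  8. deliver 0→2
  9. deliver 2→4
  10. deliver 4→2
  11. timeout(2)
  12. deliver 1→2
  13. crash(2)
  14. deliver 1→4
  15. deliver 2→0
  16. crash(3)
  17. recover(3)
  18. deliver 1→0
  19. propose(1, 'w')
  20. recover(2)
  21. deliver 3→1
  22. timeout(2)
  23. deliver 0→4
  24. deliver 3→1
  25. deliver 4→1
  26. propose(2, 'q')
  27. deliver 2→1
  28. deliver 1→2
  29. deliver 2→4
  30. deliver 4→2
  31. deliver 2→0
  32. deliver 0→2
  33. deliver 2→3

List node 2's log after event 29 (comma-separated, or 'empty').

e1 timeout(1): 1[prim,v=1,-]
e2 deliver 1→0: 0[back,v=1,-]
e3 deliver 1→2: 2[back,v=1,-]
e4 deliver 1→3: 3[back,v=1,-]
e5 deliver 1→4: 4[back,v=1,-]
e6 timeout(2): 2[prim,v=2,-]
e7 deliver 2→0: 0[back,v=2,-]
e8 deliver 0→2: ·
e9 deliver 2→4: 4[back,v=2,-]
e10 deliver 4→2: ·
e11 timeout(2): 2[back,v=3,-]
e12 deliver 1→2: ·
e13 crash(2): 2[✗back,v=3,-]
e14 deliver 1→4: ·
e15 deliver 2→0: ·
e16 crash(3): 3[✗back,v=1,-]
e17 recover(3): 3[back,v=1,-]
e18 deliver 1→0: ·
e19 propose(1,'w'): ·
e20 recover(2): 2[back,v=3,-]
e21 deliver 3→1: ·
e22 timeout(2): 2[back,v=4,-]
e23 deliver 0→4: ·
e24 deliver 3→1: ·
e25 deliver 4→1: ·
e26 propose(2,'q'): ·
e27 deliver 2→1: 1[back,v=4,-]
e28 deliver 1→2: ·
e29 deliver 2→4: 4[prim,v=4,-]

empty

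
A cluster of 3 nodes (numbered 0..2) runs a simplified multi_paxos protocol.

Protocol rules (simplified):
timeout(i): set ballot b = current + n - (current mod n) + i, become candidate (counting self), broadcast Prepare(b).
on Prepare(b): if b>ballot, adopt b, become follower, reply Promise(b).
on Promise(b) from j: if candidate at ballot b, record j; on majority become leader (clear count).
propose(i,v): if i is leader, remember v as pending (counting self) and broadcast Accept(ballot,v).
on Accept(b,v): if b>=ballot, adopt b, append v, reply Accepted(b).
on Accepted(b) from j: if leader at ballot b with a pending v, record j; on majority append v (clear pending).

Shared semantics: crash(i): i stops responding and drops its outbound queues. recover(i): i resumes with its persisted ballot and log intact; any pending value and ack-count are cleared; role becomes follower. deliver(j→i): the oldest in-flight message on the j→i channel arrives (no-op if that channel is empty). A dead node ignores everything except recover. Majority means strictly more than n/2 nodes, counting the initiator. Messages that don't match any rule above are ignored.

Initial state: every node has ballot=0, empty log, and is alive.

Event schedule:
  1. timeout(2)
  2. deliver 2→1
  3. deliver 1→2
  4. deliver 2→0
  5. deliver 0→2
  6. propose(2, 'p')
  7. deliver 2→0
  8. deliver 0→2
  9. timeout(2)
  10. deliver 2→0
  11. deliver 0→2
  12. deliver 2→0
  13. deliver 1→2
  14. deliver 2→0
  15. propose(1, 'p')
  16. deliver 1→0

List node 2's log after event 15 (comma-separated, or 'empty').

e1 timeout(2): 2[cand,b=5,-]
e2 deliver 2→1: 1[foll,b=5,-]
e3 deliver 1→2: 2[lead,b=5,-]
e4 deliver 2→0: 0[foll,b=5,-]
e5 deliver 0→2: ·
e6 propose(2,'p'): ·
e7 deliver 2→0: 0[foll,b=5,p]
e8 deliver 0→2: 2[lead,b=5,p]
e9 timeout(2): 2[cand,b=8,p]
e10 deliver 2→0: 0[foll,b=8,p]
e11 deliver 0→2: 2[lead,b=8,p]
e12 deliver 2→0: ·
e13 deliver 1→2: ·
e14 deliver 2→0: ·
e15 propose(1,'p'): ·

p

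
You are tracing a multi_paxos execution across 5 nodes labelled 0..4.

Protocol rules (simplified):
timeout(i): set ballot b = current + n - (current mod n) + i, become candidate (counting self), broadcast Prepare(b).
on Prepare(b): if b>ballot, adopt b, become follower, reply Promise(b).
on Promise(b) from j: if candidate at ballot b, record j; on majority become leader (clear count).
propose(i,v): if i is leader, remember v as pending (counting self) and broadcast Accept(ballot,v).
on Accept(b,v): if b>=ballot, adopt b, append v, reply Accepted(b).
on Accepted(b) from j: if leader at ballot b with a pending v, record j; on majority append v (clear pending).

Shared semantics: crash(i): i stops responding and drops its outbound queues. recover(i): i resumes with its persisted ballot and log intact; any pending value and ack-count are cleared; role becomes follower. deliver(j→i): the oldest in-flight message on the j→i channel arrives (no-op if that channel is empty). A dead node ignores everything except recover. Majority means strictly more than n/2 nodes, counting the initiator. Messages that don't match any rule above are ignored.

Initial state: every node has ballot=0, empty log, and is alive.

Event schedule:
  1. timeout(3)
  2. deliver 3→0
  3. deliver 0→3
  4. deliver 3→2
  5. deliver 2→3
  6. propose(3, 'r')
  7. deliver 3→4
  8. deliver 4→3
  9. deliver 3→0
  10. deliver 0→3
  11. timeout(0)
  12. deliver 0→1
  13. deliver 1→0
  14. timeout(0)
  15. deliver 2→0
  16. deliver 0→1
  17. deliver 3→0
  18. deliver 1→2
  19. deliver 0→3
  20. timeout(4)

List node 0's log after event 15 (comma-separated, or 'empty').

[1] timeout(3) → N3(cand b8 [-])
[2] deliver 3→0 → N0(foll b8 [-])
[3] deliver 0→3 → ∅
[4] deliver 3→2 → N2(foll b8 [-])
[5] deliver 2→3 → N3(lead b8 [-])
[6] propose(3,'r') → ∅
[7] deliver 3→4 → N4(foll b8 [-])
[8] deliver 4→3 → ∅
[9] deliver 3→0 → N0(foll b8 [r])
[10] deliver 0→3 → ∅
[11] timeout(0) → N0(cand b10 [r])
[12] deliver 0→1 → N1(foll b10 [-])
[13] deliver 1→0 → ∅
[14] timeout(0) → N0(cand b15 [r])
[15] deliver 2→0 → ∅

r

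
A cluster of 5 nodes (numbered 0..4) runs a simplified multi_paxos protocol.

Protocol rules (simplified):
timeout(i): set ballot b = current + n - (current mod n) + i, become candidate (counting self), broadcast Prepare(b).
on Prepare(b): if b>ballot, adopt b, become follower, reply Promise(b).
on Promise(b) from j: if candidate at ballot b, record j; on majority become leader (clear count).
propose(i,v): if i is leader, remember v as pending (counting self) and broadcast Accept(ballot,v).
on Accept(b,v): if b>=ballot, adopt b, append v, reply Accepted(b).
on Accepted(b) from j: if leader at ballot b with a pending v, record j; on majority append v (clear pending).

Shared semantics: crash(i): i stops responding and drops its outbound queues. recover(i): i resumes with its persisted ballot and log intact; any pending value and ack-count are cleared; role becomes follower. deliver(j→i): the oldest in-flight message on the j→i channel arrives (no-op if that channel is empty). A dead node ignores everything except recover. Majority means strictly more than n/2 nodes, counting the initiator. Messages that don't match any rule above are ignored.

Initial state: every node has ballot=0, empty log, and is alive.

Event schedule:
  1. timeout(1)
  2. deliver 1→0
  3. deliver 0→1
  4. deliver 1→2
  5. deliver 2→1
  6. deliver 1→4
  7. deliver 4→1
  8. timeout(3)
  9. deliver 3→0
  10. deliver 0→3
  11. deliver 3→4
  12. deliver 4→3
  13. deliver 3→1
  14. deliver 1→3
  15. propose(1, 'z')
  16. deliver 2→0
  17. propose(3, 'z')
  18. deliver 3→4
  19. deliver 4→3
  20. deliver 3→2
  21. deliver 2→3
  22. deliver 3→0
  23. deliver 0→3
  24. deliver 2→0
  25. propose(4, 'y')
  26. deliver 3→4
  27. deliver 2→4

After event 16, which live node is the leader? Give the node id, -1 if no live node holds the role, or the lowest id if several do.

3

step 1 timeout(1): 1={cand,b=6,log=-}
step 2 deliver 1→0: 0={foll,b=6,log=-}
step 3 deliver 0→1: —
step 4 deliver 1→2: 2={foll,b=6,log=-}
step 5 deliver 2→1: 1={lead,b=6,log=-}
step 6 deliver 1→4: 4={foll,b=6,log=-}
step 7 deliver 4→1: —
step 8 timeout(3): 3={cand,b=8,log=-}
step 9 deliver 3→0: 0={foll,b=8,log=-}
step 10 deliver 0→3: —
step 11 deliver 3→4: 4={foll,b=8,log=-}
step 12 deliver 4→3: 3={lead,b=8,log=-}
step 13 deliver 3→1: 1={foll,b=8,log=-}
step 14 deliver 1→3: —
step 15 propose(1,'z'): —
step 16 deliver 2→0: —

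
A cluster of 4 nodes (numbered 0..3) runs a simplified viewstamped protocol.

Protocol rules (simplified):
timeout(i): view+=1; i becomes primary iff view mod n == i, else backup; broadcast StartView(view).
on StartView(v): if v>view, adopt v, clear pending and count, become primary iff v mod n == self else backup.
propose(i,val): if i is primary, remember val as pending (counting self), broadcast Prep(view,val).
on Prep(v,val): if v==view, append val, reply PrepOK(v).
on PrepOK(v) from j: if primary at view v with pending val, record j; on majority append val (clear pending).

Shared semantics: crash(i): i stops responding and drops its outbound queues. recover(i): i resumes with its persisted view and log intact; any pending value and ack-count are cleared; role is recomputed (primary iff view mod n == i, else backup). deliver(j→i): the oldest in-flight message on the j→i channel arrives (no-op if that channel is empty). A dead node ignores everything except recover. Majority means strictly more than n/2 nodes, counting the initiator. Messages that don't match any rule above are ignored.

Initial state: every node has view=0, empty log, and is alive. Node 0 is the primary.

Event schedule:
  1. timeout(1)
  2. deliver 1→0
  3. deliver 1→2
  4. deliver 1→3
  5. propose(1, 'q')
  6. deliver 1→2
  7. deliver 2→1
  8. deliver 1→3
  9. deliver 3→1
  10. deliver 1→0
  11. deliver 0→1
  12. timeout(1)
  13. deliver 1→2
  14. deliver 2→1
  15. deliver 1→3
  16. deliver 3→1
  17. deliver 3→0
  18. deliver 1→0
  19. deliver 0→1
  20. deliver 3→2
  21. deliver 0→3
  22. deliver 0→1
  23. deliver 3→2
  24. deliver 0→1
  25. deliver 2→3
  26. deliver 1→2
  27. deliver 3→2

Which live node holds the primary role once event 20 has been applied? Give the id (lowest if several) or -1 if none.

2

step 1 timeout(1): 1={prim,v=1,log=-}
step 2 deliver 1→0: 0={back,v=1,log=-}
step 3 deliver 1→2: 2={back,v=1,log=-}
step 4 deliver 1→3: 3={back,v=1,log=-}
step 5 propose(1,'q'): —
step 6 deliver 1→2: 2={back,v=1,log=q}
step 7 deliver 2→1: —
step 8 deliver 1→3: 3={back,v=1,log=q}
step 9 deliver 3→1: 1={prim,v=1,log=q}
step 10 deliver 1→0: 0={back,v=1,log=q}
step 11 deliver 0→1: —
step 12 timeout(1): 1={back,v=2,log=q}
step 13 deliver 1→2: 2={prim,v=2,log=q}
step 14 deliver 2→1: —
step 15 deliver 1→3: 3={back,v=2,log=q}
step 16 deliver 3→1: —
step 17 deliver 3→0: —
step 18 deliver 1→0: 0={back,v=2,log=q}
step 19 deliver 0→1: —
step 20 deliver 3→2: —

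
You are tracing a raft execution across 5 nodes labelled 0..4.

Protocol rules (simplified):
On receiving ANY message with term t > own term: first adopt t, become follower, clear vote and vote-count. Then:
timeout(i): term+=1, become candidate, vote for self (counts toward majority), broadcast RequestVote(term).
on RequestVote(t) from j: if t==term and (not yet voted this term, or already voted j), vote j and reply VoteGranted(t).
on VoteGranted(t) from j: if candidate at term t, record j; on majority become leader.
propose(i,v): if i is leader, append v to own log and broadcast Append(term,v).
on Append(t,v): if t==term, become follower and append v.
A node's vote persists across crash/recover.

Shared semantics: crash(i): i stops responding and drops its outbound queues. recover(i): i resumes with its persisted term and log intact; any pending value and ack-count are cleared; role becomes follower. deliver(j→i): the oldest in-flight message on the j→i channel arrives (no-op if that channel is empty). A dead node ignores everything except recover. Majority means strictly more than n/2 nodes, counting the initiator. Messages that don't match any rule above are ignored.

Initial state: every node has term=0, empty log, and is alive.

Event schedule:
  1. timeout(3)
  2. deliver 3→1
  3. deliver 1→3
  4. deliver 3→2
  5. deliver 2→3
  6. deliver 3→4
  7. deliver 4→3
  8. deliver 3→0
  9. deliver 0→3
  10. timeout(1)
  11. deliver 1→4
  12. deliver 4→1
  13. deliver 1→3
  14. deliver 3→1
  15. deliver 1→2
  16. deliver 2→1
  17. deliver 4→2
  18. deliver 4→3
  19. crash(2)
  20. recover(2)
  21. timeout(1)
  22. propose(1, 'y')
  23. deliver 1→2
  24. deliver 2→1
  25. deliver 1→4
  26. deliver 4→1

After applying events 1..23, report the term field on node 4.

2

1. timeout(3):  <3:cand t1 ->
2. deliver 3→1:  <1:foll t1 ->
3. deliver 1→3:  nop
4. deliver 3→2:  <2:foll t1 ->
5. deliver 2→3:  <3:lead t1 ->
6. deliver 3→4:  <4:foll t1 ->
7. deliver 4→3:  nop
8. deliver 3→0:  <0:foll t1 ->
9. deliver 0→3:  nop
10. timeout(1):  <1:cand t2 ->
11. deliver 1→4:  <4:foll t2 ->
12. deliver 4→1:  nop
13. deliver 1→3:  <3:foll t2 ->
14. deliver 3→1:  <1:lead t2 ->
15. deliver 1→2:  <2:foll t2 ->
16. deliver 2→1:  nop
17. deliver 4→2:  nop
18. deliver 4→3:  nop
19. crash(2):  <2:✗foll t2 ->
20. recover(2):  <2:foll t2 ->
21. timeout(1):  <1:cand t3 ->
22. propose(1,'y'):  nop
23. deliver 1→2:  <2:foll t3 ->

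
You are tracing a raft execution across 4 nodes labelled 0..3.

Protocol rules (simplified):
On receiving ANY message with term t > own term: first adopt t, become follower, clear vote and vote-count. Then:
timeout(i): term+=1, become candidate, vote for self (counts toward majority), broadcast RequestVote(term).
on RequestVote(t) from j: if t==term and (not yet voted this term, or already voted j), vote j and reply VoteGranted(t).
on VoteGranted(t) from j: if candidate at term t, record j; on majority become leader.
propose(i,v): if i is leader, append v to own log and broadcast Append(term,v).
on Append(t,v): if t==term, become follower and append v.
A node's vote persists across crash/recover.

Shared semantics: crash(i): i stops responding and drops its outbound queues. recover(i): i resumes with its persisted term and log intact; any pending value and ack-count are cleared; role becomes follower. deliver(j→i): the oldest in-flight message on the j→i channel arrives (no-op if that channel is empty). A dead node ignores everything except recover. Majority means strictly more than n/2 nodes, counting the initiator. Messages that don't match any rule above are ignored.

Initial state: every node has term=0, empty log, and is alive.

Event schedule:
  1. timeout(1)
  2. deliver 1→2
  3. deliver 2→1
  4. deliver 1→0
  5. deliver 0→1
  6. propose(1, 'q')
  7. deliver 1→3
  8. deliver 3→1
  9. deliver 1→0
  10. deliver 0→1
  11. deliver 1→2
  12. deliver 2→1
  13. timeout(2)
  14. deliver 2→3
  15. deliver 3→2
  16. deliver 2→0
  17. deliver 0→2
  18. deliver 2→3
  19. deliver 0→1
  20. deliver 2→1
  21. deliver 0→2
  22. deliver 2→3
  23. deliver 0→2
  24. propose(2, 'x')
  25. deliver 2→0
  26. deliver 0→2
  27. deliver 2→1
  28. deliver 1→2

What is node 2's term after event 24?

1. timeout(1):  <1:cand t1 ->
2. deliver 1→2:  <2:foll t1 ->
3. deliver 2→1:  nop
4. deliver 1→0:  <0:foll t1 ->
5. deliver 0→1:  <1:lead t1 ->
6. propose(1,'q'):  <1:lead t1 q>
7. deliver 1→3:  <3:foll t1 ->
8. deliver 3→1:  nop
9. deliver 1→0:  <0:foll t1 q>
10. deliver 0→1:  nop
11. deliver 1→2:  <2:foll t1 q>
12. deliver 2→1:  nop
13. timeout(2):  <2:cand t2 q>
14. deliver 2→3:  <3:foll t2 ->
15. deliver 3→2:  nop
16. deliver 2→0:  <0:foll t2 q>
17. deliver 0→2:  <2:lead t2 q>
18. deliver 2→3:  nop
19. deliver 0→1:  nop
20. deliver 2→1:  <1:foll t2 q>
21. deliver 0→2:  nop
22. deliver 2→3:  nop
23. deliver 0→2:  nop
24. propose(2,'x'):  <2:lead t2 q,x>

2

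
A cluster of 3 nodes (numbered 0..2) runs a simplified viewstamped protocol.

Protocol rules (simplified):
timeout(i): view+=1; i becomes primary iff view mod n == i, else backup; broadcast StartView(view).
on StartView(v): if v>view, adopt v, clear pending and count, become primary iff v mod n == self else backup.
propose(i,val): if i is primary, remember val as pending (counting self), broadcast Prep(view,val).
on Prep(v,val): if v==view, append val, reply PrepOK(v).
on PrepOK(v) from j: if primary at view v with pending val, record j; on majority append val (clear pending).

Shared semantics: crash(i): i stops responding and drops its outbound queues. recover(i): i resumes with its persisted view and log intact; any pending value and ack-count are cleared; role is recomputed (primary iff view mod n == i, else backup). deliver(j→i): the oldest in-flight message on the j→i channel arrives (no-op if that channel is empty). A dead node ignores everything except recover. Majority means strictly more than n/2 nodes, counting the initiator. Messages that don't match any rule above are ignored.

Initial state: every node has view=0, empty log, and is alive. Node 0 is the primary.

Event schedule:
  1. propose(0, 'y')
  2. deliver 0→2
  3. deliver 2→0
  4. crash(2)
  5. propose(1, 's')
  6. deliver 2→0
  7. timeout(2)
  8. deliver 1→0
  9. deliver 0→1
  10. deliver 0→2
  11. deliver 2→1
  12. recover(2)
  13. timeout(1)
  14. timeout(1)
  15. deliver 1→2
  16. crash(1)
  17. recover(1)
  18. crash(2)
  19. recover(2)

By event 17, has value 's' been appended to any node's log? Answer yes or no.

step 1 propose(0,'y'): —
step 2 deliver 0→2: 2={back,v=0,log=y}
step 3 deliver 2→0: 0={prim,v=0,log=y}
step 4 crash(2): 2={✗back,v=0,log=y}
step 5 propose(1,'s'): —
step 6 deliver 2→0: —
step 7 timeout(2): —
step 8 deliver 1→0: —
step 9 deliver 0→1: 1={back,v=0,log=y}
step 10 deliver 0→2: —
step 11 deliver 2→1: —
step 12 recover(2): 2={back,v=0,log=y}
step 13 timeout(1): 1={prim,v=1,log=y}
step 14 timeout(1): 1={back,v=2,log=y}
step 15 deliver 1→2: 2={back,v=1,log=y}
step 16 crash(1): 1={✗back,v=2,log=y}
step 17 recover(1): 1={back,v=2,log=y}

no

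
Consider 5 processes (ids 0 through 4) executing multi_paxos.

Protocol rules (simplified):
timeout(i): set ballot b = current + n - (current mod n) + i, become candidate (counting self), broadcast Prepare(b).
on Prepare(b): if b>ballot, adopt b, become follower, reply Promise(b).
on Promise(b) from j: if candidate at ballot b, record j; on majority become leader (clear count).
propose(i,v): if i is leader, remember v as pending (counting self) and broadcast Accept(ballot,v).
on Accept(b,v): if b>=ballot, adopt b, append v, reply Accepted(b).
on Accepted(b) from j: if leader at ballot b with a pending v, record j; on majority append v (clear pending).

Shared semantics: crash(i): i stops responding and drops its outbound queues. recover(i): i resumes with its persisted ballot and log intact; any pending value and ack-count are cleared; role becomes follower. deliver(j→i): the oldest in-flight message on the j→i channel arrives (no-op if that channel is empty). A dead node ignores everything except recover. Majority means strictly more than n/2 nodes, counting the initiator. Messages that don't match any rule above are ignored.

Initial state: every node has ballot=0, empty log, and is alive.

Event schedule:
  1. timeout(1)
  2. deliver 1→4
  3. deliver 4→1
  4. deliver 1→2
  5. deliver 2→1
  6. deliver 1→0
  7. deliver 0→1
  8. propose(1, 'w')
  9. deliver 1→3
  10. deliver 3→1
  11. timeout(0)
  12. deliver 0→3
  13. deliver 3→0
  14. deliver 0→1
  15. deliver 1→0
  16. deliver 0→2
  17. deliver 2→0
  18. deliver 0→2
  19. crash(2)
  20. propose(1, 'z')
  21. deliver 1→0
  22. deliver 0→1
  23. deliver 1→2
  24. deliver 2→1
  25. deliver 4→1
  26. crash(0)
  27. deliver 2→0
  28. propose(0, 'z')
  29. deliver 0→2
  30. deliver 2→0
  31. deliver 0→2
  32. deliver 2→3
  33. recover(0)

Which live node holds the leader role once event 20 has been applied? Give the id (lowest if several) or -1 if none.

0

e1 timeout(1): 1[cand,b=6,-]
e2 deliver 1→4: 4[foll,b=6,-]
e3 deliver 4→1: ·
e4 deliver 1→2: 2[foll,b=6,-]
e5 deliver 2→1: 1[lead,b=6,-]
e6 deliver 1→0: 0[foll,b=6,-]
e7 deliver 0→1: ·
e8 propose(1,'w'): ·
e9 deliver 1→3: 3[foll,b=6,-]
e10 deliver 3→1: ·
e11 timeout(0): 0[cand,b=10,-]
e12 deliver 0→3: 3[foll,b=10,-]
e13 deliver 3→0: ·
e14 deliver 0→1: 1[foll,b=10,-]
e15 deliver 1→0: ·
e16 deliver 0→2: 2[foll,b=10,-]
e17 deliver 2→0: 0[lead,b=10,-]
e18 deliver 0→2: ·
e19 crash(2): 2[✗foll,b=10,-]
e20 propose(1,'z'): ·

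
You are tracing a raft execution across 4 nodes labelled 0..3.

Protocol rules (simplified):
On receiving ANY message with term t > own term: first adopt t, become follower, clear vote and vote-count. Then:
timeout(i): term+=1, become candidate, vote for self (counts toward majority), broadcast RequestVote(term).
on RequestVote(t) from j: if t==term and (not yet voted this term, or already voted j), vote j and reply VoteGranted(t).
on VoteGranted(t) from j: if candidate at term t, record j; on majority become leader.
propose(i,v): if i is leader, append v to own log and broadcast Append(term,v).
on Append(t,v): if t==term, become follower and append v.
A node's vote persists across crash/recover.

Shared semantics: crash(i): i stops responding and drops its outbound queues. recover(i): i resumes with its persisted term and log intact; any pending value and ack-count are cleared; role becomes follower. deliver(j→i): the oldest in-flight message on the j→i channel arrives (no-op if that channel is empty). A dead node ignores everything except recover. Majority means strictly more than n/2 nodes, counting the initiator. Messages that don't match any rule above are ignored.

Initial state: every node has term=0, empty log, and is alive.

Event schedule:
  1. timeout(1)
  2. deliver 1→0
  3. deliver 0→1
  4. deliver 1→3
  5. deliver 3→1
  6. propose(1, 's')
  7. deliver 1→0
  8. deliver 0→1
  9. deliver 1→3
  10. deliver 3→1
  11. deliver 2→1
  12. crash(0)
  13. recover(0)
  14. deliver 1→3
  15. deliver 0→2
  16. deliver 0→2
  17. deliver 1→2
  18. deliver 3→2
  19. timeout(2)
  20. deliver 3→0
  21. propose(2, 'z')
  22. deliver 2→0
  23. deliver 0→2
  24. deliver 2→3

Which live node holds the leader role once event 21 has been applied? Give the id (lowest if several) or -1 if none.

1

after 1 — timeout(1): n1:cand/t1/[-]
after 2 — deliver 1→0: n0:foll/t1/[-]
after 3 — deliver 0→1: ·
after 4 — deliver 1→3: n3:foll/t1/[-]
after 5 — deliver 3→1: n1:lead/t1/[-]
after 6 — propose(1,'s'): n1:lead/t1/[s]
after 7 — deliver 1→0: n0:foll/t1/[s]
after 8 — deliver 0→1: ·
after 9 — deliver 1→3: n3:foll/t1/[s]
after 10 — deliver 3→1: ·
after 11 — deliver 2→1: ·
after 12 — crash(0): n0:✗foll/t1/[s]
after 13 — recover(0): n0:foll/t1/[s]
after 14 — deliver 1→3: ·
after 15 — deliver 0→2: ·
after 16 — deliver 0→2: ·
after 17 — deliver 1→2: n2:foll/t1/[-]
after 18 — deliver 3→2: ·
after 19 — timeout(2): n2:cand/t2/[-]
after 20 — deliver 3→0: ·
after 21 — propose(2,'z'): ·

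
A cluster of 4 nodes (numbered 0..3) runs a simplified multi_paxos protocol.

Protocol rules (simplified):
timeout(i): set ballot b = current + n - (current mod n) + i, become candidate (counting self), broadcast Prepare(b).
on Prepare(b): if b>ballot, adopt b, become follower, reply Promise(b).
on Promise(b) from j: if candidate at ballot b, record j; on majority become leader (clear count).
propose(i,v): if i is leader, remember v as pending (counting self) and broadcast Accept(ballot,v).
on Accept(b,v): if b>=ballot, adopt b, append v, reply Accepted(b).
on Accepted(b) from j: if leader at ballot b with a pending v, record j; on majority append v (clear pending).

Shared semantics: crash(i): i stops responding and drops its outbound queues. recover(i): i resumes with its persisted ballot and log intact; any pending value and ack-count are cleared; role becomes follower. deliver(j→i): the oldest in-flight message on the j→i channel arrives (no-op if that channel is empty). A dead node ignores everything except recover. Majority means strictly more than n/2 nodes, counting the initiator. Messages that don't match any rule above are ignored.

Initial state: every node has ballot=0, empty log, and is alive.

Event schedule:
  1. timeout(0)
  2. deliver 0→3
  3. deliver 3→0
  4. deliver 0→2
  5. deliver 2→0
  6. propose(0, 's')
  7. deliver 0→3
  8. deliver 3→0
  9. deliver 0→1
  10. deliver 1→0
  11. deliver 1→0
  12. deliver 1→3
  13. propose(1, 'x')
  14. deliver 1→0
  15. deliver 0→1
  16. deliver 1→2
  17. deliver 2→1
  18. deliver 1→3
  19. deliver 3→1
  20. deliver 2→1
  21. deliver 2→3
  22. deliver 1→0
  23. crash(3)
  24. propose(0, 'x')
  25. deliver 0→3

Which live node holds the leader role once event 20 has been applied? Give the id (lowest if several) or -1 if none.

e1 timeout(0): 0[cand,b=4,-]
e2 deliver 0→3: 3[foll,b=4,-]
e3 deliver 3→0: ·
e4 deliver 0→2: 2[foll,b=4,-]
e5 deliver 2→0: 0[lead,b=4,-]
e6 propose(0,'s'): ·
e7 deliver 0→3: 3[foll,b=4,s]
e8 deliver 3→0: ·
e9 deliver 0→1: 1[foll,b=4,-]
e10 deliver 1→0: ·
e11 deliver 1→0: ·
e12 deliver 1→3: ·
e13 propose(1,'x'): ·
e14 deliver 1→0: ·
e15 deliver 0→1: 1[foll,b=4,s]
e16 deliver 1→2: ·
e17 deliver 2→1: ·
e18 deliver 1→3: ·
e19 deliver 3→1: ·
e20 deliver 2→1: ·

0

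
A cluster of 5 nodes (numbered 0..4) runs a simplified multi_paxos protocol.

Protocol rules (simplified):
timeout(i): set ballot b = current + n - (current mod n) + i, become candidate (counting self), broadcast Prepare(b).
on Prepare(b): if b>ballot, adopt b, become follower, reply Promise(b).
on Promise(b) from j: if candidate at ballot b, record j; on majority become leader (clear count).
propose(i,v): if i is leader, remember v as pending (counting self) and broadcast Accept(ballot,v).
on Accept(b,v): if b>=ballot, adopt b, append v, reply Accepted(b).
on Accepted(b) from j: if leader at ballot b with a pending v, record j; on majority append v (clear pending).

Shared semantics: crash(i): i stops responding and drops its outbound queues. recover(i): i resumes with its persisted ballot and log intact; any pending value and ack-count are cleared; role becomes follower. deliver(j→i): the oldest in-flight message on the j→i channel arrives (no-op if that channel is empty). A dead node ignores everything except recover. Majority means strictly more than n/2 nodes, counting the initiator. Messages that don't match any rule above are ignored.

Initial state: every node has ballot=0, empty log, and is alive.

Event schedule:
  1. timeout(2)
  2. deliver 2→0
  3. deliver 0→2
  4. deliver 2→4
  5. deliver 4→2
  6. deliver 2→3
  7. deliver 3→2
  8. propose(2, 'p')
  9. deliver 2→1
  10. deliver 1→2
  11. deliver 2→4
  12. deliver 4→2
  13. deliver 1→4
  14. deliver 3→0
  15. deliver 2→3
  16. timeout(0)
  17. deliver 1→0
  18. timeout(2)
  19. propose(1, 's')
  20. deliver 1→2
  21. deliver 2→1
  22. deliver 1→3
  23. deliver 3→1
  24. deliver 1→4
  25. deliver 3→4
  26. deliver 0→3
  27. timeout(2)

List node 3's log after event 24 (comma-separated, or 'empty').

p

step 1 timeout(2): 2={cand,b=7,log=-}
step 2 deliver 2→0: 0={foll,b=7,log=-}
step 3 deliver 0→2: —
step 4 deliver 2→4: 4={foll,b=7,log=-}
step 5 deliver 4→2: 2={lead,b=7,log=-}
step 6 deliver 2→3: 3={foll,b=7,log=-}
step 7 deliver 3→2: —
step 8 propose(2,'p'): —
step 9 deliver 2→1: 1={foll,b=7,log=-}
step 10 deliver 1→2: —
step 11 deliver 2→4: 4={foll,b=7,log=p}
step 12 deliver 4→2: —
step 13 deliver 1→4: —
step 14 deliver 3→0: —
step 15 deliver 2→3: 3={foll,b=7,log=p}
step 16 timeout(0): 0={cand,b=10,log=-}
step 17 deliver 1→0: —
step 18 timeout(2): 2={cand,b=12,log=-}
step 19 propose(1,'s'): —
step 20 deliver 1→2: —
step 21 deliver 2→1: 1={foll,b=7,log=p}
step 22 deliver 1→3: —
step 23 deliver 3→1: —
step 24 deliver 1→4: —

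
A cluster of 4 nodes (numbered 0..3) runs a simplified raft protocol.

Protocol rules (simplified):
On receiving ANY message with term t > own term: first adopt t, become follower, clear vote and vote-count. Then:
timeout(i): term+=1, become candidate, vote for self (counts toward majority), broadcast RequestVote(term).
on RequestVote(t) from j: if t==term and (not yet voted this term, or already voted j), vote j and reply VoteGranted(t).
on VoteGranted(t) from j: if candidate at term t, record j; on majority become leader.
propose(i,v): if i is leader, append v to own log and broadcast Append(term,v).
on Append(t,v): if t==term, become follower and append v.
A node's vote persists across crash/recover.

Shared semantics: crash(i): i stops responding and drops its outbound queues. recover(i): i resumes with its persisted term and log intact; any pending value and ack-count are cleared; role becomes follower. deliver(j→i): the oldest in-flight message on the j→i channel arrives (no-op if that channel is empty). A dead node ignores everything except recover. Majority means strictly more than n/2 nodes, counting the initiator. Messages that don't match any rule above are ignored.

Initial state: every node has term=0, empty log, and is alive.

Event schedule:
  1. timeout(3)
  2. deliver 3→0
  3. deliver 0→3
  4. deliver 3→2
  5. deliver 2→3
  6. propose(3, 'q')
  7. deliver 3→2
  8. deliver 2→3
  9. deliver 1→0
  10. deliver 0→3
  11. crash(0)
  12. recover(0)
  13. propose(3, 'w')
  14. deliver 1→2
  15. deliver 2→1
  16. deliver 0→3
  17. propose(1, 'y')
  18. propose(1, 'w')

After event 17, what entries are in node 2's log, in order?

step 1 timeout(3): 3={cand,t=1,log=-}
step 2 deliver 3→0: 0={foll,t=1,log=-}
step 3 deliver 0→3: —
step 4 deliver 3→2: 2={foll,t=1,log=-}
step 5 deliver 2→3: 3={lead,t=1,log=-}
step 6 propose(3,'q'): 3={lead,t=1,log=q}
step 7 deliver 3→2: 2={foll,t=1,log=q}
step 8 deliver 2→3: —
step 9 deliver 1→0: —
step 10 deliver 0→3: —
step 11 crash(0): 0={✗foll,t=1,log=-}
step 12 recover(0): 0={foll,t=1,log=-}
step 13 propose(3,'w'): 3={lead,t=1,log=q,w}
step 14 deliver 1→2: —
step 15 deliver 2→1: —
step 16 deliver 0→3: —
step 17 propose(1,'y'): —

q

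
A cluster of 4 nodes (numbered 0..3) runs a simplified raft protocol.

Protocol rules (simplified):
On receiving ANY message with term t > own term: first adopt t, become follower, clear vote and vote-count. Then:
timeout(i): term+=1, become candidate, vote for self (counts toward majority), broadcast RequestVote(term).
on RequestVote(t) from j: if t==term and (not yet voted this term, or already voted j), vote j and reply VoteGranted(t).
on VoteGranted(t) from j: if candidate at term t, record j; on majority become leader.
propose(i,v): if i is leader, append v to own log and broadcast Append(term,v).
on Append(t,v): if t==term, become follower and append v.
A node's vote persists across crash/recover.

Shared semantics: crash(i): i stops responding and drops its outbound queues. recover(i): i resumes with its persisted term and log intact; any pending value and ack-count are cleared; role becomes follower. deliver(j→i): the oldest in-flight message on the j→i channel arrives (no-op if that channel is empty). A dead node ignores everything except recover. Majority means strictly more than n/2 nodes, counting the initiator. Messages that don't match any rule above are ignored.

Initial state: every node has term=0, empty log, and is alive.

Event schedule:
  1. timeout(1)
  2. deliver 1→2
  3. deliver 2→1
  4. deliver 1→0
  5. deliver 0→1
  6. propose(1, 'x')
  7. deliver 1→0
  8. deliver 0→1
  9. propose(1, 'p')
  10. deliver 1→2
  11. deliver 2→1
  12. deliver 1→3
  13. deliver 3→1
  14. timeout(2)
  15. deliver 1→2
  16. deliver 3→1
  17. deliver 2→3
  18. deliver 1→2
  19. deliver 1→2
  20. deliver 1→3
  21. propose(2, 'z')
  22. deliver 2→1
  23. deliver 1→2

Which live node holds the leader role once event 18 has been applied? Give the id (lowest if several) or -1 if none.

1

1. timeout(1):  <1:cand t1 ->
2. deliver 1→2:  <2:foll t1 ->
3. deliver 2→1:  nop
4. deliver 1→0:  <0:foll t1 ->
5. deliver 0→1:  <1:lead t1 ->
6. propose(1,'x'):  <1:lead t1 x>
7. deliver 1→0:  <0:foll t1 x>
8. deliver 0→1:  nop
9. propose(1,'p'):  <1:lead t1 x,p>
10. deliver 1→2:  <2:foll t1 x>
11. deliver 2→1:  nop
12. deliver 1→3:  <3:foll t1 ->
13. deliver 3→1:  nop
14. timeout(2):  <2:cand t2 x>
15. deliver 1→2:  nop
16. deliver 3→1:  nop
17. deliver 2→3:  <3:foll t2 ->
18. deliver 1→2:  nop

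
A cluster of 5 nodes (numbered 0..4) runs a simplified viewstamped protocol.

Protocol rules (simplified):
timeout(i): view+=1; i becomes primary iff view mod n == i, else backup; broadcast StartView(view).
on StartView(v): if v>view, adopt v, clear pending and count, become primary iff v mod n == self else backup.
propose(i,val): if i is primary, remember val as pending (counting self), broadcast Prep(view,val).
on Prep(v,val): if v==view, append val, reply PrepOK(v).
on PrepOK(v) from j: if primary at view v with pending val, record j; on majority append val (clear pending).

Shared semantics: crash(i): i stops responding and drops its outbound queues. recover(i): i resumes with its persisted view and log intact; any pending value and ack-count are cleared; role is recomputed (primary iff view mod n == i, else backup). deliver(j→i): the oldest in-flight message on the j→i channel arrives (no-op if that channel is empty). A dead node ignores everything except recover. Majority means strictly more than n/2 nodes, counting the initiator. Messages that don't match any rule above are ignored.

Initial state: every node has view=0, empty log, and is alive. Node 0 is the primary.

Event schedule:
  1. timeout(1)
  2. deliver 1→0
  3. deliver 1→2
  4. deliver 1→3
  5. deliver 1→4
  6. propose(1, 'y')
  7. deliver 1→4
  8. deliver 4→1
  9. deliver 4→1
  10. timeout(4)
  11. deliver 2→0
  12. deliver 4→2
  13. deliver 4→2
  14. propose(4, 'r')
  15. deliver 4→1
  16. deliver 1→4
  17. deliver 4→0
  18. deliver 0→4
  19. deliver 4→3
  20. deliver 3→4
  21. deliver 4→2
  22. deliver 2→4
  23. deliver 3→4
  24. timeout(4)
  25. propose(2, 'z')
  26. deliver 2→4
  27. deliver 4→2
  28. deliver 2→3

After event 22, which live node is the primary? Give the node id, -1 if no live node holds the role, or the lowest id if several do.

2

after 1 — timeout(1): n1:prim/v1/[-]
after 2 — deliver 1→0: n0:back/v1/[-]
after 3 — deliver 1→2: n2:back/v1/[-]
after 4 — deliver 1→3: n3:back/v1/[-]
after 5 — deliver 1→4: n4:back/v1/[-]
after 6 — propose(1,'y'): ·
after 7 — deliver 1→4: n4:back/v1/[y]
after 8 — deliver 4→1: ·
after 9 — deliver 4→1: ·
after 10 — timeout(4): n4:back/v2/[y]
after 11 — deliver 2→0: ·
after 12 — deliver 4→2: n2:prim/v2/[-]
after 13 — deliver 4→2: ·
after 14 — propose(4,'r'): ·
after 15 — deliver 4→1: n1:back/v2/[-]
after 16 — deliver 1→4: ·
after 17 — deliver 4→0: n0:back/v2/[-]
after 18 — deliver 0→4: ·
after 19 — deliver 4→3: n3:back/v2/[-]
after 20 — deliver 3→4: ·
after 21 — deliver 4→2: ·
after 22 — deliver 2→4: ·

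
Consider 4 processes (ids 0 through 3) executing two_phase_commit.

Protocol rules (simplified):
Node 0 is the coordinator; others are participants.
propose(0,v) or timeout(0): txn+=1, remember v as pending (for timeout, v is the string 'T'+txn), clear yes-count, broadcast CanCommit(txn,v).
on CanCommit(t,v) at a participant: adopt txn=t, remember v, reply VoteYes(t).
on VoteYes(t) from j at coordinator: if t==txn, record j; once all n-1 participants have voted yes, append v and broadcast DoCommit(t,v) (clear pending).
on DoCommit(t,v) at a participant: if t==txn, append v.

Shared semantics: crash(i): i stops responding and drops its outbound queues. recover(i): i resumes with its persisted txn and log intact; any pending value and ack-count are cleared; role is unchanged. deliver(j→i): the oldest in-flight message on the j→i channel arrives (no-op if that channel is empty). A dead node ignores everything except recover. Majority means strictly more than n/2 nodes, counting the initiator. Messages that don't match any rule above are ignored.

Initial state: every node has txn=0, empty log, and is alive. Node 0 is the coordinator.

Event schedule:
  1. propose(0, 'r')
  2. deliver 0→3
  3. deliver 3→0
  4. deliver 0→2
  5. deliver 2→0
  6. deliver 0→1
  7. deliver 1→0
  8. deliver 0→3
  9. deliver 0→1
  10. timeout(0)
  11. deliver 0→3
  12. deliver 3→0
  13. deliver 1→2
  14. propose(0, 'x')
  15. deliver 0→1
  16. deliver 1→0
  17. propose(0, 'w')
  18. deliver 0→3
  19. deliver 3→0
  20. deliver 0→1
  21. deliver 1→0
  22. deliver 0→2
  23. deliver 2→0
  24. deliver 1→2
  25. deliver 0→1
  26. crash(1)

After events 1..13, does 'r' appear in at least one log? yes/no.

yes

[1] propose(0,'r') → N0(coor t1 [-])
[2] deliver 0→3 → N3(part t1 [-])
[3] deliver 3→0 → ∅
[4] deliver 0→2 → N2(part t1 [-])
[5] deliver 2→0 → ∅
[6] deliver 0→1 → N1(part t1 [-])
[7] deliver 1→0 → N0(coor t1 [r])
[8] deliver 0→3 → N3(part t1 [r])
[9] deliver 0→1 → N1(part t1 [r])
[10] timeout(0) → N0(coor t2 [r])
[11] deliver 0→3 → N3(part t2 [r])
[12] deliver 3→0 → ∅
[13] deliver 1→2 → ∅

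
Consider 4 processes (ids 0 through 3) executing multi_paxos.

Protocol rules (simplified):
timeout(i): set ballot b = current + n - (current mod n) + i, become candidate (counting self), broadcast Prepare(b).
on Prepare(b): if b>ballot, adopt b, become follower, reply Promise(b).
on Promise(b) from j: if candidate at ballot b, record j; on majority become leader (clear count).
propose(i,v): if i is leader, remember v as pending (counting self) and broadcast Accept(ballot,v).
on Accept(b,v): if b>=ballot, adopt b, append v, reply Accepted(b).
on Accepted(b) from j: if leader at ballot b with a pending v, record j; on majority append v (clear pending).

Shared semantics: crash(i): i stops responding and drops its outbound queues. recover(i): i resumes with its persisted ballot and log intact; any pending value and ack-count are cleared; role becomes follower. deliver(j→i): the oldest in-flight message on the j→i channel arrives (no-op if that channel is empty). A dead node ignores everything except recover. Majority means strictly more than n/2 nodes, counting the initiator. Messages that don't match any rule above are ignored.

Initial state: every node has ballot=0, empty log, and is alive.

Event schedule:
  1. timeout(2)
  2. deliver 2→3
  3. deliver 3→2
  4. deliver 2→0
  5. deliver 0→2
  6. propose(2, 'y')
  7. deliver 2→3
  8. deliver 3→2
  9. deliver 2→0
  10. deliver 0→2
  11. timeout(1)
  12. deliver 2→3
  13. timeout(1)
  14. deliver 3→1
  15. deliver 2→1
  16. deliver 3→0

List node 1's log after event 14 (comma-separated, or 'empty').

[1] timeout(2) → N2(cand b6 [-])
[2] deliver 2→3 → N3(foll b6 [-])
[3] deliver 3→2 → ∅
[4] deliver 2→0 → N0(foll b6 [-])
[5] deliver 0→2 → N2(lead b6 [-])
[6] propose(2,'y') → ∅
[7] deliver 2→3 → N3(foll b6 [y])
[8] deliver 3→2 → ∅
[9] deliver 2→0 → N0(foll b6 [y])
[10] deliver 0→2 → N2(lead b6 [y])
[11] timeout(1) → N1(cand b5 [-])
[12] deliver 2→3 → ∅
[13] timeout(1) → N1(cand b9 [-])
[14] deliver 3→1 → ∅

empty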